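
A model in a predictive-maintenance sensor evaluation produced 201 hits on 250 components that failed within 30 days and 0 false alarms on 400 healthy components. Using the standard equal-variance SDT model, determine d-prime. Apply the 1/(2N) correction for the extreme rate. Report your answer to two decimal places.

d-prime = 3.88

The false-alarm rate is 0/400 = 0, so apply the 1/(2N) correction: FA → 1/(2·400) = 0.00125.
z(H) = z(0.80400) = 0.856
z(FA) = z(0.00125) = -3.023
d' = 0.856 − (-3.023) = 3.879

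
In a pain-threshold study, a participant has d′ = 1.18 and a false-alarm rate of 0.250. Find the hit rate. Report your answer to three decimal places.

hit rate = 0.693

z(false-alarm rate) = z(0.250) = -0.6745
z(H) = z(FA) + d' = -0.6745 + 1.18 = 0.5055
hit rate = Φ(0.5055) = 0.6934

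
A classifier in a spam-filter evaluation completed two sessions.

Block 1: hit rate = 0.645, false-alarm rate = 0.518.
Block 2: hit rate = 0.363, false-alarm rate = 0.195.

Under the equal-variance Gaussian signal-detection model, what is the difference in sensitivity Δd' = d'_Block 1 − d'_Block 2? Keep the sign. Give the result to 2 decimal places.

Δd' = -0.18

Block 1: z(0.645) = 0.372, z(0.518) = 0.045, d' = 0.327
Block 2: z(0.363) = -0.350, z(0.195) = -0.860, d' = 0.510
Δd' = d'_Block 1 − d'_Block 2 = 0.327 − 0.510 = -0.183
Block 2 has the higher sensitivity.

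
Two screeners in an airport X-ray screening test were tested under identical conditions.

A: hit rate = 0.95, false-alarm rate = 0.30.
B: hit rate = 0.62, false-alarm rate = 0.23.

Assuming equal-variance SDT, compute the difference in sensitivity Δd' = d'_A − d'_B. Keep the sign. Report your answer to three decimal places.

A: z(0.95) = 1.6449, z(0.30) = -0.5244, d' = 2.1693
B: z(0.62) = 0.3055, z(0.23) = -0.7388, d' = 1.0443
Δd' = d'_A − d'_B = 2.1693 − 1.0443 = 1.1250
A has the higher sensitivity.

Δd' = 1.125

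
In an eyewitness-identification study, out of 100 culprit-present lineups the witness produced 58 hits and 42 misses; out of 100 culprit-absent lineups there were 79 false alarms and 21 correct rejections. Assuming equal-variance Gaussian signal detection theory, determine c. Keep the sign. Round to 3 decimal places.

c = -0.504

H = 58/100 = 0.5800
FA = 79/100 = 0.7900
z(H) = 0.2019
z(FA) = 0.8064
c = −½·[z(H) + z(FA)] = −0.5 × (0.2019 + 0.8064) = -0.50415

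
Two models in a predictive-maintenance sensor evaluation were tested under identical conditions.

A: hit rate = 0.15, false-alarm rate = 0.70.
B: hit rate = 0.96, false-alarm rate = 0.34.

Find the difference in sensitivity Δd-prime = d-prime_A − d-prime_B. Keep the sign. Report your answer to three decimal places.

A: z(0.15) = -1.0364, z(0.70) = 0.5244, d' = -1.5608
B: z(0.96) = 1.7507, z(0.34) = -0.4125, d' = 2.1632
Δd' = d'_A − d'_B = -1.5608 − 2.1632 = -3.7240
B has the higher sensitivity.

Δd-prime = -3.724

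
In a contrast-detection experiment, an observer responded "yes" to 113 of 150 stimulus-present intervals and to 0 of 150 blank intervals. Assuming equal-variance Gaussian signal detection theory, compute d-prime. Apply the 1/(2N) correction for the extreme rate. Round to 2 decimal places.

The false-alarm rate is 0/150 = 0, so apply the 1/(2N) correction: FA → 1/(2·150) = 0.00333.
z(H) = z(0.75333) = 0.685
z(FA) = z(0.00333) = -2.713
d' = 0.685 − (-2.713) = 3.398

d-prime = 3.40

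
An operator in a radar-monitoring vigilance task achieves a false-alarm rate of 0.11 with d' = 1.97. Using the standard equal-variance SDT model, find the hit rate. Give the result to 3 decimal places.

z(false-alarm rate) = z(0.11) = -1.2265
z(H) = z(FA) + d' = -1.2265 + 1.97 = 0.7435
hit rate = Φ(0.7435) = 0.7714

hit rate = 0.771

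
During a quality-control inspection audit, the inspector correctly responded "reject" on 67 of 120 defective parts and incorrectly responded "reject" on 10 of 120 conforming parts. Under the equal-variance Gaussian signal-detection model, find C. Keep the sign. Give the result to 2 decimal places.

C = 0.62

H = 67/120 = 0.5583
FA = 10/120 = 0.0833
Φ⁻¹(H) = Φ⁻¹(0.5583) = 0.147
Φ⁻¹(FA) = Φ⁻¹(0.0833) = -1.383
c = −½·[z(H) + z(FA)] = −0.5 × (0.147 + (-1.383)) = 0.618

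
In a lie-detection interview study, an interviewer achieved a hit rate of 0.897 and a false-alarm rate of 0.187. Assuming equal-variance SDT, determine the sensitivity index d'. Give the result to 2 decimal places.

z(H) = z(0.897) = 1.2646
z(FA) = z(0.187) = -0.8890
d' = z(H) − z(FA) = 1.2646 − (-0.8890) = 2.1536

d' = 2.15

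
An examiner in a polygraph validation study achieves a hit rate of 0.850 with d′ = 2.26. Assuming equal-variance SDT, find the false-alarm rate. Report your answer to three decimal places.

z(hit rate) = z(0.850) = 1.0364
z(FA) = z(H) − d' = 1.0364 − 2.26 = -1.2236
false-alarm rate = Φ(-1.2236) = 0.1106

false-alarm rate = 0.111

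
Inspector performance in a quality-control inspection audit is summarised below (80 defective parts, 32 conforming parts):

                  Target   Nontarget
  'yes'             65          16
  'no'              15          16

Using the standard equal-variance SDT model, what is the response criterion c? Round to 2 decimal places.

c = -0.44

H = 65/80 = 0.8125
FA = 16/32 = 0.5000
z(H) = 0.8871
z(FA) = 0.0000
c = −½·[z(H) + z(FA)] = −0.5 × (0.8871 + 0.0000) = -0.44355
c < 0: the inspector has a liberal response bias.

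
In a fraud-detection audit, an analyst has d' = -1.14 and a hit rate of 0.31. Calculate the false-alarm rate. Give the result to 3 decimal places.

false-alarm rate = 0.740

z(hit rate) = z(0.31) = -0.4959
z(FA) = z(H) − d' = -0.4959 − (-1.14) = 0.6441
false-alarm rate = Φ(0.6441) = 0.7402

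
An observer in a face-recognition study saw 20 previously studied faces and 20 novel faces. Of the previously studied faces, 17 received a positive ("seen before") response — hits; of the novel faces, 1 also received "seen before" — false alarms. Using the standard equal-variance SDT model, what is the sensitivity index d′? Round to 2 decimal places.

H = 17/20 = 0.8500
FA = 1/20 = 0.0500
z(H) = 1.0364
z(FA) = -1.6449
d' = z(H) − z(FA) = 1.0364 − (-1.6449) = 2.6813

d′ = 2.68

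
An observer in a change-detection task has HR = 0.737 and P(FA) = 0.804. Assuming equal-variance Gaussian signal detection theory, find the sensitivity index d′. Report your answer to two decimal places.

d′ = -0.22

Φ⁻¹(H) = Φ⁻¹(0.737) = 0.6341
Φ⁻¹(FA) = Φ⁻¹(0.804) = 0.8560
d' = z(H) − z(FA) = 0.6341 − 0.8560 = -0.2219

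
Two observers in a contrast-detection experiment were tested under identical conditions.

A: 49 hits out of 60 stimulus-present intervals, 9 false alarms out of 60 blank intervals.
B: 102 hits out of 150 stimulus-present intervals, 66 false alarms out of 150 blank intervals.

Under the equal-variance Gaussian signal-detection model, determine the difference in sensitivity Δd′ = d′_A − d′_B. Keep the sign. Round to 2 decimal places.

A: z(0.8167) = 0.903, z(0.1500) = -1.036, d' = 1.939
B: z(0.6800) = 0.468, z(0.4400) = -0.151, d' = 0.619
Δd' = d'_A − d'_B = 1.939 − 0.619 = 1.320
A has the higher sensitivity.

Δd′ = 1.32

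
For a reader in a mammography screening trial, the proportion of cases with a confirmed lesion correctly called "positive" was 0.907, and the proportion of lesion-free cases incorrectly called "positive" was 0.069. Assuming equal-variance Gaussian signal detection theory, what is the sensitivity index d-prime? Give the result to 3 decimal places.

z(H) = 1.3225
z(FA) = -1.4833
d' = z(H) − z(FA) = 1.3225 − (-1.4833) = 2.8058

d-prime = 2.806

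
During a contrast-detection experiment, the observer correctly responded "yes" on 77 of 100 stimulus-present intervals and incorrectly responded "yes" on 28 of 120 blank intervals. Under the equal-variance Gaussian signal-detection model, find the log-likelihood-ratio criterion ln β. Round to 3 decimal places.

H = 77/100 = 0.7700
FA = 28/120 = 0.2333
z(H) = 0.7388
z(FA) = -0.7280
ln β = −½·[z(H)² − z(FA)²] = −0.5 × (0.5458 − 0.5300) = -0.0079

ln β = -0.008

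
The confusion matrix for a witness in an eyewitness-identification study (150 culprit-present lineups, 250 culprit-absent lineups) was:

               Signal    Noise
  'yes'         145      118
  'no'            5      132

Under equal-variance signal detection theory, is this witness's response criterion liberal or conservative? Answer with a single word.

liberal

z(H) = 1.834, z(FA) = -0.070
c = −½·(z(H) + z(FA)) = -0.882
c < 0 → liberal criterion (biased toward responding “yes”).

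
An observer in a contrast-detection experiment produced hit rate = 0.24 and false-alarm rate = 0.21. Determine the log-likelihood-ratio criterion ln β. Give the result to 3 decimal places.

z(0.24) = -0.7063, z(0.21) = -0.8064
ln β = −½·[z(H)² − z(FA)²] = −0.5 × (0.4989 − 0.6503) = 0.0757

ln β = 0.076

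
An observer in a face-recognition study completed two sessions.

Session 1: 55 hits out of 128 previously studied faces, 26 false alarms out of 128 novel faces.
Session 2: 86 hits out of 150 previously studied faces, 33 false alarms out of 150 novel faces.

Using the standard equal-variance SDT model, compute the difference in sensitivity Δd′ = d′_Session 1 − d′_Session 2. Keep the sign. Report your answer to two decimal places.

Δd′ = -0.30

Session 1: z(0.4297) = -0.177, z(0.2031) = -0.831, d' = 0.654
Session 2: z(0.5733) = 0.185, z(0.2200) = -0.772, d' = 0.957
Δd' = d'_Session 1 − d'_Session 2 = 0.654 − 0.957 = -0.303
Session 2 has the higher sensitivity.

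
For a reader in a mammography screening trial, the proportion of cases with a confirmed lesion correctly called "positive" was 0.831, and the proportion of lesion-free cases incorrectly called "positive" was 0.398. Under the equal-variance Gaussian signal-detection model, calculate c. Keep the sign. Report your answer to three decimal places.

z(H) = 0.9581
z(FA) = -0.2585
c = −½·[z(H) + z(FA)] = −0.5 × (0.9581 + (-0.2585)) = -0.3498
c < 0: the reader has a liberal response bias.

c = -0.350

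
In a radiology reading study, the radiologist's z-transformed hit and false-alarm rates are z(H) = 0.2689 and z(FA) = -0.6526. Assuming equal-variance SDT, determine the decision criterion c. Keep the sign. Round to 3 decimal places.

c = 0.192

c = −½·[z(H) + z(FA)] = −½·(0.2689 + (-0.6526)) = 0.19185
c > 0: the radiologist has a conservative response bias.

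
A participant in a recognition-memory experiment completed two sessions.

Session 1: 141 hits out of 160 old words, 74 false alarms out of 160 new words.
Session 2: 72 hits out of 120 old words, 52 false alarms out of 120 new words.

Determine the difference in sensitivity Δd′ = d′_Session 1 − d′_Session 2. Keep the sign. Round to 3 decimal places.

Δd′ = 0.854

Session 1: z(0.8812) = 1.1810, z(0.4625) = -0.0941, d' = 1.2751
Session 2: z(0.6000) = 0.2533, z(0.4333) = -0.1680, d' = 0.4213
Δd' = d'_Session 1 − d'_Session 2 = 1.2751 − 0.4213 = 0.8538
Session 1 has the higher sensitivity.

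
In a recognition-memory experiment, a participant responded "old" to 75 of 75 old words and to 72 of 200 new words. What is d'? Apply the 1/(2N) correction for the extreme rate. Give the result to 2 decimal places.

The hit rate is 75/75 = 1, so apply the 1/(2N) correction: H → 1 − 1/(2·75) = 0.99333.
z(H) = z(0.99333) = 2.475
z(FA) = z(0.36000) = -0.358
d' = 2.475 − (-0.358) = 2.833

d' = 2.83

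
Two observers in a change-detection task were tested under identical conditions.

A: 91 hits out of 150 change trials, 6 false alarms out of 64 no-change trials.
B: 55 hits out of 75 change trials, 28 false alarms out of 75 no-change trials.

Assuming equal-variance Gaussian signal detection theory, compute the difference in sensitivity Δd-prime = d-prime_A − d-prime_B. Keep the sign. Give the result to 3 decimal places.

Δd-prime = 0.643

A: z(0.6067) = 0.2707, z(0.0938) = -1.3177, d' = 1.5884
B: z(0.7333) = 0.6228, z(0.3733) = -0.3231, d' = 0.9459
Δd' = d'_A − d'_B = 1.5884 − 0.9459 = 0.6425
A has the higher sensitivity.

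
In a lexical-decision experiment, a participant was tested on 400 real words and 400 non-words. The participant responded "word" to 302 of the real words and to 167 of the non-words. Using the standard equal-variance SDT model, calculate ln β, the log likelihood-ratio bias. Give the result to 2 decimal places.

ln β = -0.22

H = 302/400 = 0.7550
FA = 167/400 = 0.4175
Φ⁻¹(H) = Φ⁻¹(0.7550) = 0.690
Φ⁻¹(FA) = Φ⁻¹(0.4175) = -0.208
ln β = −½·[z(H)² − z(FA)²] = −0.5 × (0.476 − 0.043) = -0.2165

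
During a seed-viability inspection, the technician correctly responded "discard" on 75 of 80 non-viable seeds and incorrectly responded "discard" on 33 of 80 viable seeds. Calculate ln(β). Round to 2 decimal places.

H = 75/80 = 0.9375
FA = 33/80 = 0.4125
Φ⁻¹(H) = Φ⁻¹(0.9375) = 1.534
Φ⁻¹(FA) = Φ⁻¹(0.4125) = -0.221
ln β = −½·[z(H)² − z(FA)²] = −0.5 × (2.353 − 0.049) = -1.152

ln β = -1.15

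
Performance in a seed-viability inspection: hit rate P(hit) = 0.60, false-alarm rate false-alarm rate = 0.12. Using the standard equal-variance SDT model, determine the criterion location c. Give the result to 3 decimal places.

c = 0.461

z(H) = z(0.60) = 0.2533
z(FA) = z(0.12) = -1.1750
c = −½·[z(H) + z(FA)] = −0.5 × (0.2533 + (-1.1750)) = 0.46085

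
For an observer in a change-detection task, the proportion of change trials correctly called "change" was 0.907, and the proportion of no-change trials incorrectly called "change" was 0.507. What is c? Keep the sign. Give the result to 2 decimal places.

c = -0.67

z(H) = z(0.907) = 1.323
z(FA) = z(0.507) = 0.018
c = −½·[z(H) + z(FA)] = −0.5 × (1.323 + 0.018) = -0.6705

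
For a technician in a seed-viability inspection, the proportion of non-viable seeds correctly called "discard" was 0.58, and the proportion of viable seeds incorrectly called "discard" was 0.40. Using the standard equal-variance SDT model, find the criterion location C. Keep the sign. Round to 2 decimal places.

C = 0.03

Φ⁻¹(H) = Φ⁻¹(0.58) = 0.2019
Φ⁻¹(FA) = Φ⁻¹(0.40) = -0.2533
c = −½·[z(H) + z(FA)] = −0.5 × (0.2019 + (-0.2533)) = 0.0257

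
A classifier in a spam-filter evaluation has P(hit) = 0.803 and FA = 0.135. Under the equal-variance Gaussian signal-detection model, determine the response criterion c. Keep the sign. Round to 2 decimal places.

z(H) = z(0.803) = 0.852
z(FA) = z(0.135) = -1.103
c = −½·[z(H) + z(FA)] = −0.5 × (0.852 + (-1.103)) = 0.1255

c = 0.13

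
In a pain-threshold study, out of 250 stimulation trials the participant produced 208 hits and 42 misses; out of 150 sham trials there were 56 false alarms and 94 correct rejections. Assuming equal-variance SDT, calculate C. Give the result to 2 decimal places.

C = -0.32

H = 208/250 = 0.8320
FA = 56/150 = 0.3733
z(H) = z(0.8320) = 0.9621
z(FA) = z(0.3733) = -0.3231
c = −½·[z(H) + z(FA)] = −0.5 × (0.9621 + (-0.3231)) = -0.3195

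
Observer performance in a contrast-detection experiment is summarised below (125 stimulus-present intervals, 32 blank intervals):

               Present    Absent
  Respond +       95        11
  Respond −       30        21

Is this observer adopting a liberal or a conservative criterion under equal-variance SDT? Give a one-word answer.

liberal

z(H) = 0.706, z(FA) = -0.402
c = −½·(z(H) + z(FA)) = -0.152
c < 0 → liberal criterion (biased toward responding “yes”).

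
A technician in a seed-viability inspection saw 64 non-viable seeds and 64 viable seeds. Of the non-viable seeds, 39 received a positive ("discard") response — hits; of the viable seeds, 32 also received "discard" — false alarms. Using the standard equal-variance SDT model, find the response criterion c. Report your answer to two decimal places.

H = 39/64 = 0.6094
FA = 32/64 = 0.5000
Φ⁻¹(H) = 0.2778
Φ⁻¹(FA) = 0.0000
c = −½·[z(H) + z(FA)] = −0.5 × (0.2778 + 0.0000) = -0.1389

c = -0.14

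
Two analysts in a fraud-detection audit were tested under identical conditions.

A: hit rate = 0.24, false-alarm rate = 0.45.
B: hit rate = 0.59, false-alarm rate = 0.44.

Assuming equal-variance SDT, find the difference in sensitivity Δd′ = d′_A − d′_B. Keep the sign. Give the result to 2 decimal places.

Δd′ = -0.96

A: z(0.24) = -0.706, z(0.45) = -0.126, d' = -0.580
B: z(0.59) = 0.228, z(0.44) = -0.151, d' = 0.379
Δd' = d'_A − d'_B = -0.580 − 0.379 = -0.959
B has the higher sensitivity.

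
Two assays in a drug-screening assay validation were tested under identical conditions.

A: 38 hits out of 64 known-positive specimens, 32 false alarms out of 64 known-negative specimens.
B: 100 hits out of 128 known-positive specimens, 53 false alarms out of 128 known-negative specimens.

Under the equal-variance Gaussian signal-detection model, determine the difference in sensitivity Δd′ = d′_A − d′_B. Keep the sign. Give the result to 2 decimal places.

A: z(0.5938) = 0.237, z(0.5000) = 0.000, d' = 0.237
B: z(0.7812) = 0.776, z(0.4141) = -0.217, d' = 0.993
Δd' = d'_A − d'_B = 0.237 − 0.993 = -0.756
B has the higher sensitivity.

Δd′ = -0.76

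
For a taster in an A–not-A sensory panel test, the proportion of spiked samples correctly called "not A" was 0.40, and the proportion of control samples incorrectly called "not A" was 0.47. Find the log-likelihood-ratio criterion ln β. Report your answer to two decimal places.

z(H) = z(0.40) = -0.253
z(FA) = z(0.47) = -0.075
ln β = −½·[z(H)² − z(FA)²] = −0.5 × (0.064 − 0.006) = -0.029

ln β = -0.03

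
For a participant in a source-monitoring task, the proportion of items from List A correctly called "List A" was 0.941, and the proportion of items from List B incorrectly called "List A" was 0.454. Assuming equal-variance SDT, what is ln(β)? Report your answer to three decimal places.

z(0.941) = 1.5632, z(0.454) = -0.1156
ln β = −½·[z(H)² − z(FA)²] = −0.5 × (2.4436 − 0.0134) = -1.2151

ln β = -1.215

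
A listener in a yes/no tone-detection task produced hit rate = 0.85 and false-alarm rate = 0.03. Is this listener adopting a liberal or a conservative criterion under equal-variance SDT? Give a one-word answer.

conservative

z(H) = 1.036, z(FA) = -1.881
c = −½·(z(H) + z(FA)) = 0.4225
c > 0 → conservative criterion (biased toward responding “no”).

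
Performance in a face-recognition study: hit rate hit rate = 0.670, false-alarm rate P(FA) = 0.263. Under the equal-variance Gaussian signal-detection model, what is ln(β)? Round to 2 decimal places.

ln β = 0.10

z(H) = z(0.670) = 0.440
z(FA) = z(0.263) = -0.634
ln β = −½·[z(H)² − z(FA)²] = −0.5 × (0.194 − 0.402) = 0.104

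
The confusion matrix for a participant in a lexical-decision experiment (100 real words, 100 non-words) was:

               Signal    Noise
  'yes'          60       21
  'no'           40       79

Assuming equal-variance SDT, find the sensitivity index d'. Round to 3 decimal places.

d' = 1.060

H = 60/100 = 0.6000
FA = 21/100 = 0.2100
z(H) = z(0.6000) = 0.2533
z(FA) = z(0.2100) = -0.8064
d' = z(H) − z(FA) = 0.2533 − (-0.8064) = 1.0597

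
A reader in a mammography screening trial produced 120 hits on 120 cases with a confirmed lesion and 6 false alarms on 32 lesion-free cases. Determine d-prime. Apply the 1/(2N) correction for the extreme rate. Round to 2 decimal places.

d-prime = 3.53

The hit rate is 120/120 = 1, so apply the 1/(2N) correction: H → 1 − 1/(2·120) = 0.99583.
z(H) = z(0.99583) = 2.638
z(FA) = z(0.18750) = -0.887
d' = 2.638 − (-0.887) = 3.525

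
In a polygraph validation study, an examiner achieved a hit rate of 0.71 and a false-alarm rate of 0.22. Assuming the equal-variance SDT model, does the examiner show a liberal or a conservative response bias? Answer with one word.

conservative

z(H) = 0.553, z(FA) = -0.772
c = −½·(z(H) + z(FA)) = 0.1095
c > 0 → conservative criterion (biased toward responding “no”).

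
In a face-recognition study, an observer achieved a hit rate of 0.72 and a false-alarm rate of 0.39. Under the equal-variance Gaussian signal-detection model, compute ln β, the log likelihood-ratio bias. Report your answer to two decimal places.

ln β = -0.13

z(H) = 0.583
z(FA) = -0.279
ln β = −½·[z(H)² − z(FA)²] = −0.5 × (0.340 − 0.078) = -0.131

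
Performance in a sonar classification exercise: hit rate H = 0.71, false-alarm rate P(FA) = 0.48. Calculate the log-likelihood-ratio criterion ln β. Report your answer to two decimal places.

Φ⁻¹(H) = 0.553
Φ⁻¹(FA) = -0.050
ln β = −½·[z(H)² − z(FA)²] = −0.5 × (0.306 − 0.003) = -0.1515

ln β = -0.15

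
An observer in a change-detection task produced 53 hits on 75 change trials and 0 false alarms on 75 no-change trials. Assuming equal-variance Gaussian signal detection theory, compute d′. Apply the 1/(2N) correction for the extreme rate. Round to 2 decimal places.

d′ = 3.02

The false-alarm rate is 0/75 = 0, so apply the 1/(2N) correction: FA → 1/(2·75) = 0.00667.
z(H) = z(0.70667) = 0.544
z(FA) = z(0.00667) = -2.475
d' = 0.544 − (-2.475) = 3.019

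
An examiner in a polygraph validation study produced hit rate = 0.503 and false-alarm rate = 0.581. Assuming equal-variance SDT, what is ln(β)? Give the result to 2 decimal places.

z(0.503) = 0.008, z(0.581) = 0.204
ln β = −½·[z(H)² − z(FA)²] = −0.5 × (0.000 − 0.042) = 0.021

ln β = 0.02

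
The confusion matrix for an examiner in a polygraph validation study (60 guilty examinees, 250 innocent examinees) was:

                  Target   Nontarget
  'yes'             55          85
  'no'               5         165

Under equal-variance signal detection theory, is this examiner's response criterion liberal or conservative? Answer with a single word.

z(H) = 1.383, z(FA) = -0.412
c = −½·(z(H) + z(FA)) = -0.4855
c < 0 → liberal criterion (biased toward responding “yes”).

liberal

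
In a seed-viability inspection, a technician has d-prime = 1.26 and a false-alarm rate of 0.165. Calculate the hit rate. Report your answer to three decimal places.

z(false-alarm rate) = z(0.165) = -0.9741
z(H) = z(FA) + d' = -0.9741 + 1.26 = 0.2859
hit rate = Φ(0.2859) = 0.6125

hit rate = 0.613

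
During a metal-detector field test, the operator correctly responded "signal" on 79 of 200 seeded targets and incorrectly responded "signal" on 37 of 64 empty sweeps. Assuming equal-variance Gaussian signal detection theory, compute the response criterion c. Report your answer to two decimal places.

c = 0.03

H = 79/200 = 0.3950
FA = 37/64 = 0.5781
z(H) = z(0.3950) = -0.266
z(FA) = z(0.5781) = 0.197
c = −½·[z(H) + z(FA)] = −0.5 × (-0.266 + 0.197) = 0.0345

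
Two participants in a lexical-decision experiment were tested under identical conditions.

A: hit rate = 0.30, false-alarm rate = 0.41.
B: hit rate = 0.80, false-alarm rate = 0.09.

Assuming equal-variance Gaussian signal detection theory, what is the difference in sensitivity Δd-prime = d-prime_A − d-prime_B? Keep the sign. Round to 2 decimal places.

A: z(0.30) = -0.524, z(0.41) = -0.228, d' = -0.296
B: z(0.80) = 0.842, z(0.09) = -1.341, d' = 2.183
Δd' = d'_A − d'_B = -0.296 − 2.183 = -2.479
B has the higher sensitivity.

Δd-prime = -2.48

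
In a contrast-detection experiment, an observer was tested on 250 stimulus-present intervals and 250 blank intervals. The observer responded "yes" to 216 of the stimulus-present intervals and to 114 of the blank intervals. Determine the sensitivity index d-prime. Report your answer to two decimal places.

d-prime = 1.21

H = 216/250 = 0.8640
FA = 114/250 = 0.4560
Φ⁻¹(H) = Φ⁻¹(0.8640) = 1.098
Φ⁻¹(FA) = Φ⁻¹(0.4560) = -0.111
d' = z(H) − z(FA) = 1.098 − (-0.111) = 1.209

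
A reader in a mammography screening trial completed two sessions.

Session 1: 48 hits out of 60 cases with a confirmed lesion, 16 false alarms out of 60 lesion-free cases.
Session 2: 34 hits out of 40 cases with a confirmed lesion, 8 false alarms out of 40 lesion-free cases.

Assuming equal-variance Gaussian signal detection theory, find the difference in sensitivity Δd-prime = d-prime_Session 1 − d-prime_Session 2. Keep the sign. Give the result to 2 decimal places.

Session 1: z(0.8000) = 0.842, z(0.2667) = -0.623, d' = 1.465
Session 2: z(0.8500) = 1.036, z(0.2000) = -0.842, d' = 1.878
Δd' = d'_Session 1 − d'_Session 2 = 1.465 − 1.878 = -0.413
Session 2 has the higher sensitivity.

Δd-prime = -0.41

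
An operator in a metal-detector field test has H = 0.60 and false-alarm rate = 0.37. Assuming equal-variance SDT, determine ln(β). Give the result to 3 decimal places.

z(H) = 0.2533
z(FA) = -0.3319
ln β = −½·[z(H)² − z(FA)²] = −0.5 × (0.0642 − 0.1102) = 0.0230

ln β = 0.023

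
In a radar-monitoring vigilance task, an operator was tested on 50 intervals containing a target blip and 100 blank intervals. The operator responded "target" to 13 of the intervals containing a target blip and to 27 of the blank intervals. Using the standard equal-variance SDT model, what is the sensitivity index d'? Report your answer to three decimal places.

H = 13/50 = 0.2600
FA = 27/100 = 0.2700
z(H) = -0.6433
z(FA) = -0.6128
d' = z(H) − z(FA) = -0.6433 − (-0.6128) = -0.0305

d' = -0.031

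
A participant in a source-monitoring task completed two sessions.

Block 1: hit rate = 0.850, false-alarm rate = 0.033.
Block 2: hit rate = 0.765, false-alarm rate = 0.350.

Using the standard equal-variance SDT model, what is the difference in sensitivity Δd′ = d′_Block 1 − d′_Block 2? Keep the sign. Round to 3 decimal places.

Block 1: z(0.850) = 1.0364, z(0.033) = -1.8384, d' = 2.8748
Block 2: z(0.765) = 0.7225, z(0.350) = -0.3853, d' = 1.1078
Δd' = d'_Block 1 − d'_Block 2 = 2.8748 − 1.1078 = 1.7670
Block 1 has the higher sensitivity.

Δd′ = 1.767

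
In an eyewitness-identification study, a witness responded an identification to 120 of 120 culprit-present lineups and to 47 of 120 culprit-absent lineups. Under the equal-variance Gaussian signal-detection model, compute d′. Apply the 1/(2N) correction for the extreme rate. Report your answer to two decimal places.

d′ = 2.91

The hit rate is 120/120 = 1, so apply the 1/(2N) correction: H → 1 − 1/(2·120) = 0.99583.
z(H) = z(0.99583) = 2.638
z(FA) = z(0.39167) = -0.275
d' = 2.638 − (-0.275) = 2.913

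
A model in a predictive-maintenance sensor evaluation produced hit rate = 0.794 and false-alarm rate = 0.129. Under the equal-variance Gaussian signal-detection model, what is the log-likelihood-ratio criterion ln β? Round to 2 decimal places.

Φ⁻¹(H) = 0.820
Φ⁻¹(FA) = -1.131
ln β = −½·[z(H)² − z(FA)²] = −0.5 × (0.672 − 1.279) = 0.3035

ln β = 0.30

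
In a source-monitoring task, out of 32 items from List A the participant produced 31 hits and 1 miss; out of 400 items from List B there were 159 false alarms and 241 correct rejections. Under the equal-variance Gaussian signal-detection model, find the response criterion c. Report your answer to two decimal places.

H = 31/32 = 0.9688
FA = 159/400 = 0.3975
z(H) = z(0.9688) = 1.8634
z(FA) = z(0.3975) = -0.2598
c = −½·[z(H) + z(FA)] = −0.5 × (1.8634 + (-0.2598)) = -0.8018
c < 0: the participant has a liberal response bias.

c = -0.80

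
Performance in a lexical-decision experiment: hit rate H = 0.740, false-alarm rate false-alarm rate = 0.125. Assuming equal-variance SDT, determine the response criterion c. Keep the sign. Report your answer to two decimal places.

c = 0.25

z(H) = 0.643
z(FA) = -1.150
c = −½·[z(H) + z(FA)] = −0.5 × (0.643 + (-1.150)) = 0.2535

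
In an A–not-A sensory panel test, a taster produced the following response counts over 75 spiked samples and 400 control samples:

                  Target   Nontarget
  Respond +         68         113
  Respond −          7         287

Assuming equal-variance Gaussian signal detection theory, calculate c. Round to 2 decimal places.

H = 68/75 = 0.9067
FA = 113/400 = 0.2825
z(H) = 1.3207
z(FA) = -0.5754
c = −½·[z(H) + z(FA)] = −0.5 × (1.3207 + (-0.5754)) = -0.37265
c < 0: the taster has a liberal response bias.

c = -0.37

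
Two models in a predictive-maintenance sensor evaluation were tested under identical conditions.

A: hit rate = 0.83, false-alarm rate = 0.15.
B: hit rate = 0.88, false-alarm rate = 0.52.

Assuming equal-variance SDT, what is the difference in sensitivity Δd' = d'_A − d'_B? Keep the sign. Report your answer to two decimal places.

Δd' = 0.87

A: z(0.83) = 0.954, z(0.15) = -1.036, d' = 1.990
B: z(0.88) = 1.175, z(0.52) = 0.050, d' = 1.125
Δd' = d'_A − d'_B = 1.990 − 1.125 = 0.865
A has the higher sensitivity.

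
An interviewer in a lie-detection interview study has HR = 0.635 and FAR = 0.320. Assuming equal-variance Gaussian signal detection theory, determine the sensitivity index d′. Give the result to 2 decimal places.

z(H) = 0.3451
z(FA) = -0.4677
d' = z(H) − z(FA) = 0.3451 − (-0.4677) = 0.8128

d′ = 0.81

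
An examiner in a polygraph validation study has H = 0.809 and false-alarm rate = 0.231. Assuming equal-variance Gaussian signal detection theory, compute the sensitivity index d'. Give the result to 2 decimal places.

d' = 1.61

z(0.809) = 0.8742, z(0.231) = -0.7356
d' = z(H) − z(FA) = 0.8742 − (-0.7356) = 1.6098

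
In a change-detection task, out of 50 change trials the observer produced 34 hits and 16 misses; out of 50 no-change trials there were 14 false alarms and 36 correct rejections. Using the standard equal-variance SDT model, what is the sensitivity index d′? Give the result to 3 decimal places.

d′ = 1.051

H = 34/50 = 0.6800
FA = 14/50 = 0.2800
z(0.6800) = 0.4677, z(0.2800) = -0.5828
d' = z(H) − z(FA) = 0.4677 − (-0.5828) = 1.0505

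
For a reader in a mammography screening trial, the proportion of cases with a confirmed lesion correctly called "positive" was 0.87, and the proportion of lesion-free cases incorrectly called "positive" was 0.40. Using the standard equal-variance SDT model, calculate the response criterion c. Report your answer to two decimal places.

c = -0.44

z(0.87) = 1.1264, z(0.40) = -0.2533
c = −½·[z(H) + z(FA)] = −0.5 × (1.1264 + (-0.2533)) = -0.43655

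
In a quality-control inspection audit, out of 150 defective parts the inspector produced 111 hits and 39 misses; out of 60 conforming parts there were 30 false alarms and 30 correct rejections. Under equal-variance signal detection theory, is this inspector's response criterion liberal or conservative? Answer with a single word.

liberal

z(H) = 0.643, z(FA) = 0.000
c = −½·(z(H) + z(FA)) = -0.3215
c < 0 → liberal criterion (biased toward responding “yes”).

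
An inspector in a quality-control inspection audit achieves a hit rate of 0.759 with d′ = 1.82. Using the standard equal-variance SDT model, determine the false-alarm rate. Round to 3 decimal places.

z(hit rate) = z(0.759) = 0.7031
z(FA) = z(H) − d' = 0.7031 − 1.82 = -1.1169
false-alarm rate = Φ(-1.1169) = 0.1320

false-alarm rate = 0.132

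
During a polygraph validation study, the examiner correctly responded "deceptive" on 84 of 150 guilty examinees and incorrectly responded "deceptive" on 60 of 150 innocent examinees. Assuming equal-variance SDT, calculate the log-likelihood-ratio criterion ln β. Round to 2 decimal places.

ln β = 0.02

H = 84/150 = 0.5600
FA = 60/150 = 0.4000
z(H) = z(0.5600) = 0.151
z(FA) = z(0.4000) = -0.253
ln β = −½·[z(H)² − z(FA)²] = −0.5 × (0.023 − 0.064) = 0.0205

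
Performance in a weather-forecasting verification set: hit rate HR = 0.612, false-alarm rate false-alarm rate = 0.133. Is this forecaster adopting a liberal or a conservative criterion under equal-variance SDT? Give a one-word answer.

z(H) = 0.285, z(FA) = -1.112
c = −½·(z(H) + z(FA)) = 0.4135
c > 0 → conservative criterion (biased toward responding “no”).

conservative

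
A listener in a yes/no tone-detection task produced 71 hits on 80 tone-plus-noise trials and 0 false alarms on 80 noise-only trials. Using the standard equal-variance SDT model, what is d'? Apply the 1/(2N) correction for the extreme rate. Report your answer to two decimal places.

The false-alarm rate is 0/80 = 0, so apply the 1/(2N) correction: FA → 1/(2·80) = 0.00625.
z(H) = z(0.88750) = 1.213
z(FA) = z(0.00625) = -2.498
d' = 1.213 − (-2.498) = 3.711

d' = 3.71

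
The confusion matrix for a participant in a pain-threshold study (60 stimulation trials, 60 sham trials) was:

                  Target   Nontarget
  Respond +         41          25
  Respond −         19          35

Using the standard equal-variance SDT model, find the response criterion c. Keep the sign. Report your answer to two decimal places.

c = -0.13

H = 41/60 = 0.6833
FA = 25/60 = 0.4167
Φ⁻¹(0.6833) = 0.477, Φ⁻¹(0.4167) = -0.210
c = −½·[z(H) + z(FA)] = −0.5 × (0.477 + (-0.210)) = -0.1335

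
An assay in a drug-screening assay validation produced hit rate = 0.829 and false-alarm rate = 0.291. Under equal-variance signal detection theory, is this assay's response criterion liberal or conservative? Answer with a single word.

liberal

z(H) = 0.950, z(FA) = -0.550
c = −½·(z(H) + z(FA)) = -0.200
c < 0 → liberal criterion (biased toward responding “yes”).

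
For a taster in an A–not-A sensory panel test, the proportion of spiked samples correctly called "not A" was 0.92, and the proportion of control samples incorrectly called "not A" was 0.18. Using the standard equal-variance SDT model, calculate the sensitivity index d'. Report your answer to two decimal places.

z(H) = z(0.92) = 1.4051
z(FA) = z(0.18) = -0.9154
d' = z(H) − z(FA) = 1.4051 − (-0.9154) = 2.3205

d' = 2.32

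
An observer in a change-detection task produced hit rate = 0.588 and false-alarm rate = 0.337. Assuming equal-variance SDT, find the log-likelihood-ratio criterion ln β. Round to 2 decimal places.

Φ⁻¹(0.588) = 0.222, Φ⁻¹(0.337) = -0.421
ln β = −½·[z(H)² − z(FA)²] = −0.5 × (0.049 − 0.177) = 0.064

ln β = 0.06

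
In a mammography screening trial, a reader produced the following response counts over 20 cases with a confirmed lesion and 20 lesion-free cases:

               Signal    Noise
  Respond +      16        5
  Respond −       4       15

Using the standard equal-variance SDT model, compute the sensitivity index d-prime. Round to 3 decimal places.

H = 16/20 = 0.8000
FA = 5/20 = 0.2500
Φ⁻¹(H) = 0.8416
Φ⁻¹(FA) = -0.6745
d' = z(H) − z(FA) = 0.8416 − (-0.6745) = 1.5161

d-prime = 1.516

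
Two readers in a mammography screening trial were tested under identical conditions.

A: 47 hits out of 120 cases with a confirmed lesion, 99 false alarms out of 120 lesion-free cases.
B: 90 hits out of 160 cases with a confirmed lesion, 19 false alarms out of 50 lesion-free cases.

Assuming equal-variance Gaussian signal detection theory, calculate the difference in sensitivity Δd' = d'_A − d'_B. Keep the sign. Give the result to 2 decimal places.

A: z(0.3917) = -0.275, z(0.8250) = 0.935, d' = -1.210
B: z(0.5625) = 0.157, z(0.3800) = -0.305, d' = 0.462
Δd' = d'_A − d'_B = -1.210 − 0.462 = -1.672
B has the higher sensitivity.

Δd' = -1.67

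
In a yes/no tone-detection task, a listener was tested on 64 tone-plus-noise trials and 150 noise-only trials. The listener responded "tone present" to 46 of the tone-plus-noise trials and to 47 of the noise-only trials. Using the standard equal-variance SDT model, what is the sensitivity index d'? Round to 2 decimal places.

d' = 1.07

H = 46/64 = 0.7188
FA = 47/150 = 0.3133
Φ⁻¹(H) = 0.579
Φ⁻¹(FA) = -0.487
d' = z(H) − z(FA) = 0.579 − (-0.487) = 1.066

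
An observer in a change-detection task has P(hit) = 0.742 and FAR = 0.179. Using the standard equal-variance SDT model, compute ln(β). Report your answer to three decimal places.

ln β = 0.212

z(0.742) = 0.6495, z(0.179) = -0.9192
ln β = −½·[z(H)² − z(FA)²] = −0.5 × (0.4219 − 0.8449) = 0.2115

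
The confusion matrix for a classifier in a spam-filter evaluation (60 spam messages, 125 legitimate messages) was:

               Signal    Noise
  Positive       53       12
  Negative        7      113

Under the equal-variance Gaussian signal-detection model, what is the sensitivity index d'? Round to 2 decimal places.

H = 53/60 = 0.8833
FA = 12/125 = 0.0960
z(H) = z(0.8833) = 1.1916
z(FA) = z(0.0960) = -1.3047
d' = z(H) − z(FA) = 1.1916 − (-1.3047) = 2.4963

d' = 2.50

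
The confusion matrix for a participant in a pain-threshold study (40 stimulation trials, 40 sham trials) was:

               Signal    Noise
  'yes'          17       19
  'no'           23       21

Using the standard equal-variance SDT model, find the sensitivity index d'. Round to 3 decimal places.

d' = -0.126

H = 17/40 = 0.4250
FA = 19/40 = 0.4750
Φ⁻¹(H) = -0.1891
Φ⁻¹(FA) = -0.0627
d' = z(H) − z(FA) = -0.1891 − (-0.0627) = -0.1264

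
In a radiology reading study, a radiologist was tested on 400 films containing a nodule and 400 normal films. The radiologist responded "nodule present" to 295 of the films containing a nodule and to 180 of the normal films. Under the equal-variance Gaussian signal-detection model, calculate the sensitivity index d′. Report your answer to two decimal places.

H = 295/400 = 0.7375
FA = 180/400 = 0.4500
z(H) = z(0.7375) = 0.6357
z(FA) = z(0.4500) = -0.1257
d' = z(H) − z(FA) = 0.6357 − (-0.1257) = 0.7614

d′ = 0.76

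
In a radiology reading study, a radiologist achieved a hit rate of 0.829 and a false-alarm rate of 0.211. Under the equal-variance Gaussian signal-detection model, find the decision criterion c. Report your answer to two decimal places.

z(H) = 0.9502
z(FA) = -0.8030
c = −½·[z(H) + z(FA)] = −0.5 × (0.9502 + (-0.8030)) = -0.0736
c < 0: the radiologist has a liberal response bias.

c = -0.07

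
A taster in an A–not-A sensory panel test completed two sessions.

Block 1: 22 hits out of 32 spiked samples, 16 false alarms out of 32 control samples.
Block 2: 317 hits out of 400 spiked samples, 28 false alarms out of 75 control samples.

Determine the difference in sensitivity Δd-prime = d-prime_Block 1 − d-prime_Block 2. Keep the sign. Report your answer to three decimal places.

Δd-prime = -0.649

Block 1: z(0.6875) = 0.4888, z(0.5000) = 0.0000, d' = 0.4888
Block 2: z(0.7925) = 0.8151, z(0.3733) = -0.3231, d' = 1.1382
Δd' = d'_Block 1 − d'_Block 2 = 0.4888 − 1.1382 = -0.6494
Block 2 has the higher sensitivity.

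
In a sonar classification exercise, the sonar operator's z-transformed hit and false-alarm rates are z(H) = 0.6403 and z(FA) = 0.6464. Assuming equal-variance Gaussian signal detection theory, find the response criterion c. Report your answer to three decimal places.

c = −½·[z(H) + z(FA)] = −½·(0.6403 + 0.6464) = -0.64335
c < 0: the sonar operator has a liberal response bias.

c = -0.643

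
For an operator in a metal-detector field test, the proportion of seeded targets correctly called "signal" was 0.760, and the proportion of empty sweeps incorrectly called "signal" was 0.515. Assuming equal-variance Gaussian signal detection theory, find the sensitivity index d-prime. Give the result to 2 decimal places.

d-prime = 0.67

Φ⁻¹(0.760) = 0.706, Φ⁻¹(0.515) = 0.038
d' = z(H) − z(FA) = 0.706 − 0.038 = 0.668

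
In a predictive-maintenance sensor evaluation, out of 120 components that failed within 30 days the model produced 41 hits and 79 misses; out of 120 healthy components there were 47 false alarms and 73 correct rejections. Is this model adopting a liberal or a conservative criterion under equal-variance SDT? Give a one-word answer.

conservative

z(H) = -0.408, z(FA) = -0.275
c = −½·(z(H) + z(FA)) = 0.3415
c > 0 → conservative criterion (biased toward responding “no”).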